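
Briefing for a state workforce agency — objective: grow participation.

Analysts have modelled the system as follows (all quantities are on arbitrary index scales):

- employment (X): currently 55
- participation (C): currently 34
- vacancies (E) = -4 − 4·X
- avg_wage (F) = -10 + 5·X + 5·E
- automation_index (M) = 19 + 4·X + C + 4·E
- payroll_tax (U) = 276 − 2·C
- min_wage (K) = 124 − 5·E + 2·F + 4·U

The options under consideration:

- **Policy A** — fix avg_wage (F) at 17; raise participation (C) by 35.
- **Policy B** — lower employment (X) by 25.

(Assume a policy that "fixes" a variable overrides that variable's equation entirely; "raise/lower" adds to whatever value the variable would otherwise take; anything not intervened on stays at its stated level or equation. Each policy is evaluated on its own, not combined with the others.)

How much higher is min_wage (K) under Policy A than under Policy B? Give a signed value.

Policy A (F := 17, C + 35):
  X = 55
  C = 34 + 35 = 69
  E = -4 − 4·55 = -224
  F = 17
  U = 276 − 2·69 = 138
  K = 124 − 5·(-224) + 2·17 + 4·138 = 1830
Policy B (X − 25):
  X = 55 − 25 = 30
  C = 34
  E = -4 − 4·30 = -124
  F = -10 + 5·30 + 5·(-124) = -480
  U = 276 − 2·34 = 208
  K = 124 − 5·(-124) + 2·(-480) + 4·208 = 616
K: 1830 − 616 = 1214

1214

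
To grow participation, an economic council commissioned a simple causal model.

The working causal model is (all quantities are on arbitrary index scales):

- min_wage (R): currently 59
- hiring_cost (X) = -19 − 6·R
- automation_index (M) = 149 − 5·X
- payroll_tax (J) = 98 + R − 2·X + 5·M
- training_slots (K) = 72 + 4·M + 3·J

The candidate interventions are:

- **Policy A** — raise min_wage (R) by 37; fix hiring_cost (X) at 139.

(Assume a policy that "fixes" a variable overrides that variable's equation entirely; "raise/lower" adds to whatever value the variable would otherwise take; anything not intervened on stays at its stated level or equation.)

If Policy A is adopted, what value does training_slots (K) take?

Policy A (R + 37, X := 139):
  R = 59 + 37 = 96
  X = 139
  M = 149 − 5·139 = -546
  J = 98 + 96 − 2·139 + 5·(-546) = -2814
  K = 72 + 4·(-546) + 3·(-2814) = -10554

-10554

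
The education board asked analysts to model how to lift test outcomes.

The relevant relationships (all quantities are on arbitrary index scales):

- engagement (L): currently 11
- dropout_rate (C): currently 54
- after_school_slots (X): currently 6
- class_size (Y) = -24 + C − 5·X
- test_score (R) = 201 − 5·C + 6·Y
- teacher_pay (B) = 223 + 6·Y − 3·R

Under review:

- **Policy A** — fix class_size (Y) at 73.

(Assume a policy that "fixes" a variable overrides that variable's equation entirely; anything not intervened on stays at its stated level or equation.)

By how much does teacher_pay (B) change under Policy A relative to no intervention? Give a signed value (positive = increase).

-876

Baseline:
  C = 54
  X = 6
  Y = -24 + 54 − 5·6 = 0
  R = 201 − 5·54 + 6·0 = -69
  B = 223 + 6·0 − 3·(-69) = 430
Policy A (Y := 73):
  C = 54
  X = 6
  Y = 73
  R = 201 − 5·54 + 6·73 = 369
  B = 223 + 6·73 − 3·369 = -446
Change in B: -446 − 430 = -876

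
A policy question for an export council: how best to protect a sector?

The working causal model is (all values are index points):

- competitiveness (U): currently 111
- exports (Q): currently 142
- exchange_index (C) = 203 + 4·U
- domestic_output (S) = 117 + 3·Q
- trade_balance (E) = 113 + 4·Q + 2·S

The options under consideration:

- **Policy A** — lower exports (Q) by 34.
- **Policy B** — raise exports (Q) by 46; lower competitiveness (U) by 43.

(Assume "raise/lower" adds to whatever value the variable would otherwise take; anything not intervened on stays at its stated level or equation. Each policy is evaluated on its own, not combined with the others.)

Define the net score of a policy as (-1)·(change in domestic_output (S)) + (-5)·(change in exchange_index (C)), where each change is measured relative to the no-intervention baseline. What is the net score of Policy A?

Baseline:
  U = 111
  Q = 142
  C = 203 + 4·111 = 647
  S = 117 + 3·142 = 543
Policy A (Q − 34):
  U = 111
  Q = 142 − 34 = 108
  C = 203 + 4·111 = 647
  S = 117 + 3·108 = 441
ΔS = 441 − 543 = -102; ΔC = 647 − 647 = 0
Score = (-1)·(-102) + (-5)·0 = 102

102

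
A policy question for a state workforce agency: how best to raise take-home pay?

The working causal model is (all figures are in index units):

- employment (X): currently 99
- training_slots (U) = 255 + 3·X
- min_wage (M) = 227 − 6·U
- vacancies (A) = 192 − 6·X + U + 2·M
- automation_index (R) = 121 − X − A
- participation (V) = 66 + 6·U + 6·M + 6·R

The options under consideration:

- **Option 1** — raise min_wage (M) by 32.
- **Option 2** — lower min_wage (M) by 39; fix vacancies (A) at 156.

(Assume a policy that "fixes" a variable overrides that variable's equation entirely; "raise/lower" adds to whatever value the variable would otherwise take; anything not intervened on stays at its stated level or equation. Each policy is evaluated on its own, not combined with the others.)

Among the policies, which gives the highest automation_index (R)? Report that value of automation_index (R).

Option 1 (M + 32):
  X = 99
  U = 255 + 3·99 = 552
  M = 227 − 6·552 (+32 from intervention) = -3053
  A = 192 − 6·99 + 552 + 2·(-3053) = -5956
  R = 121 − 99 − (-5956) = 5978
Option 2 (M − 39, A := 156):
  X = 99
  U = 255 + 3·99 = 552
  M = 227 − 6·552 (−39 from intervention) = -3124
  A = 156
  R = 121 − 99 − 156 = -134
Comparing — Option 1: R=5978, Option 2: R=-134. Highest is 5978 (Option 1).

5978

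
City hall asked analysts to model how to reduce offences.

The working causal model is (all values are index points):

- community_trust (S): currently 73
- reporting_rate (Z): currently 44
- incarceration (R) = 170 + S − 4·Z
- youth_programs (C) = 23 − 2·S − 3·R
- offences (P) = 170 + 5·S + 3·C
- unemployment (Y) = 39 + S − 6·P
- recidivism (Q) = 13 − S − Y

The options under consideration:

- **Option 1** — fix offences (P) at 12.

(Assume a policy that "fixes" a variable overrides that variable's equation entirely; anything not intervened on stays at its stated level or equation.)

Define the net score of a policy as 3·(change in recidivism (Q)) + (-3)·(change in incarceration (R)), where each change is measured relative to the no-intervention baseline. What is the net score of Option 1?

8082

Baseline:
  S = 73
  Z = 44
  R = 170 + 73 − 4·44 = 67
  C = 23 − 2·73 − 3·67 = -324
  P = 170 + 5·73 + 3·(-324) = -437
  Y = 39 + 73 − 6·(-437) = 2734
  Q = 13 − 73 − 2734 = -2794
Option 1 (P := 12):
  S = 73
  Z = 44
  R = 170 + 73 − 4·44 = 67
  C = 23 − 2·73 − 3·67 = -324
  P = 12
  Y = 39 + 73 − 6·12 = 40
  Q = 13 − 73 − 40 = -100
ΔQ = -100 − (-2794) = 2694; ΔR = 67 − 67 = 0
Score = 3·2694 + (-3)·0 = 8082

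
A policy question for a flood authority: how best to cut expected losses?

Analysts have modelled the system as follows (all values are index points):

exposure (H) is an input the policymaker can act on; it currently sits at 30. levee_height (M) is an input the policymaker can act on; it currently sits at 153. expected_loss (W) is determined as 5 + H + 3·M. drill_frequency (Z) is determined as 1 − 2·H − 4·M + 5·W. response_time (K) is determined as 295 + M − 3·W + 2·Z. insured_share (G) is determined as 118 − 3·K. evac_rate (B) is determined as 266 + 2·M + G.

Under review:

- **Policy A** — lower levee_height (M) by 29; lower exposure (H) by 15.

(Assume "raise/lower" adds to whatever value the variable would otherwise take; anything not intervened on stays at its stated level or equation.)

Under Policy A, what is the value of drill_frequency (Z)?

Policy A (M − 29, H − 15):
  H = 30 − 15 = 15
  M = 153 − 29 = 124
  W = 5 + 15 + 3·124 = 392
  Z = 1 − 2·15 − 4·124 + 5·392 = 1435

1435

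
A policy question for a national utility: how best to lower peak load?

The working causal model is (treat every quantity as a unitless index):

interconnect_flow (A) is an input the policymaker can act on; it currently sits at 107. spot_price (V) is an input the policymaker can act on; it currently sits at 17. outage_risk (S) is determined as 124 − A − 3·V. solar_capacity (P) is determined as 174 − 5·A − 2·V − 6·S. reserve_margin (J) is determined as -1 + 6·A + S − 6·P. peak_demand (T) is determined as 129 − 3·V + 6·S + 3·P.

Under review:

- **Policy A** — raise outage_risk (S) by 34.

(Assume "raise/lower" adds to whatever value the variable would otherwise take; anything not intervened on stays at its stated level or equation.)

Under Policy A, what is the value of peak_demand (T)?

-1107

Policy A (S + 34):
  A = 107
  V = 17
  S = 124 − 107 − 3·17 (+34 from intervention) = 0
  P = 174 − 5·107 − 2·17 − 6·0 = -395
  T = 129 − 3·17 + 6·0 + 3·(-395) = -1107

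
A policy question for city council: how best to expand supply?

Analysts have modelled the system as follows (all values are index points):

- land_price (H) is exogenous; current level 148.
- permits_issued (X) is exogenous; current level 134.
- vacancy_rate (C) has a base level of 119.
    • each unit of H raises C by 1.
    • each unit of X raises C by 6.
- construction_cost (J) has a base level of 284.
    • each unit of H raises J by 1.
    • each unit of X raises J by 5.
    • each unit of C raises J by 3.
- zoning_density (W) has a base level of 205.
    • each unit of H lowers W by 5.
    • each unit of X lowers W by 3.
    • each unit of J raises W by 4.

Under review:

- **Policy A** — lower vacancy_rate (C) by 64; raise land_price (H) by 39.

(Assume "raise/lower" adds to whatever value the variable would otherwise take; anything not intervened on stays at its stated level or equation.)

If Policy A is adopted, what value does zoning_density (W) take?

15984

Policy A (C − 64, H + 39):
  H = 148 + 39 = 187
  X = 134
  C = 119 + 187 + 6·134 (−64 from intervention) = 1046
  J = 284 + 187 + 5·134 + 3·1046 = 4279
  W = 205 − 5·187 − 3·134 + 4·4279 = 15984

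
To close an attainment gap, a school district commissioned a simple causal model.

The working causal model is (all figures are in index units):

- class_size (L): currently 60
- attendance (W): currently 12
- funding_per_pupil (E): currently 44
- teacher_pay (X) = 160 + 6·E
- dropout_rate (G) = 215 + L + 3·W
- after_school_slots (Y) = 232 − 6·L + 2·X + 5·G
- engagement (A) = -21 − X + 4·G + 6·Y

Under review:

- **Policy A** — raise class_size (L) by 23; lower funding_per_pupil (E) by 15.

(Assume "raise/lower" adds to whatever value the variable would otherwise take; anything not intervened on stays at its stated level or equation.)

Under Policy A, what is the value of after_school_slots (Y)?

Policy A (L + 23, E − 15):
  L = 60 + 23 = 83
  W = 12
  E = 44 − 15 = 29
  X = 160 + 6·29 = 334
  G = 215 + 83 + 3·12 = 334
  Y = 232 − 6·83 + 2·334 + 5·334 = 2072

2072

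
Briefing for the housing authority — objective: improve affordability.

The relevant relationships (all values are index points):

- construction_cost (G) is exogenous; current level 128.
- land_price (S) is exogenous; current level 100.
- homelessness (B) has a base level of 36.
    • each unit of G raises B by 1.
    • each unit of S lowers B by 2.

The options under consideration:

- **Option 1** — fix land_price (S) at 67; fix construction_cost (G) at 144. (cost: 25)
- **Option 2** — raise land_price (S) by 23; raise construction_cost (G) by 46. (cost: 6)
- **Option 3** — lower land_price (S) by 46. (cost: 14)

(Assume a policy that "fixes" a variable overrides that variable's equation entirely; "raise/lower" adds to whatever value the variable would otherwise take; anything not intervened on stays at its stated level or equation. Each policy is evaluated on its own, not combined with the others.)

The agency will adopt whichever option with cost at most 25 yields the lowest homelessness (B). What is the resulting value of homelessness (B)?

-36

Option 1 (S := 67, G := 144):
  G = 144
  S = 67
  B = 36 + 144 − 2·67 = 46
Option 2 (S + 23, G + 46):
  G = 128 + 46 = 174
  S = 100 + 23 = 123
  B = 36 + 174 − 2·123 = -36
Option 3 (S − 46):
  G = 128
  S = 100 − 46 = 54
  B = 36 + 128 − 2·54 = 56
Comparing — Option 1: B=46, Option 2: B=-36, Option 3: B=56. Lowest is -36 (Option 2).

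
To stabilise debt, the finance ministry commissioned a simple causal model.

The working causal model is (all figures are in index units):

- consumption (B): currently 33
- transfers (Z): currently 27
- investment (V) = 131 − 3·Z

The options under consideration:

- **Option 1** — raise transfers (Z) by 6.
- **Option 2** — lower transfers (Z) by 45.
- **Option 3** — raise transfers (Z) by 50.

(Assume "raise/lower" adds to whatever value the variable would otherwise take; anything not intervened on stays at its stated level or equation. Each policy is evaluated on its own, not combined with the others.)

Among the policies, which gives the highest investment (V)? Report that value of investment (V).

Option 1 (Z + 6):
  Z = 27 + 6 = 33
  V = 131 − 3·33 = 32
Option 2 (Z − 45):
  Z = 27 − 45 = -18
  V = 131 − 3·(-18) = 185
Option 3 (Z + 50):
  Z = 27 + 50 = 77
  V = 131 − 3·77 = -100
Comparing — Option 1: V=32, Option 2: V=185, Option 3: V=-100. Highest is 185 (Option 2).

185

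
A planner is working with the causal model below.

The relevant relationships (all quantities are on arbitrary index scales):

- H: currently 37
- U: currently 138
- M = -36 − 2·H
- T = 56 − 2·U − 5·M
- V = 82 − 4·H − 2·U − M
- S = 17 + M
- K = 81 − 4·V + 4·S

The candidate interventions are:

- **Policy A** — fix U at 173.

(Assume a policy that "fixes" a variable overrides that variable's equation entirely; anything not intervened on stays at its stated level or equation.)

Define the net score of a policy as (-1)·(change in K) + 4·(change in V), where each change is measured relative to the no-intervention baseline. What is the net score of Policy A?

Baseline:
  H = 37
  U = 138
  M = -36 − 2·37 = -110
  V = 82 − 4·37 − 2·138 − (-110) = -232
  S = 17 + (-110) = -93
  K = 81 − 4·(-232) + 4·(-93) = 637
Policy A (U := 173):
  H = 37
  U = 173
  M = -36 − 2·37 = -110
  V = 82 − 4·37 − 2·173 − (-110) = -302
  S = 17 + (-110) = -93
  K = 81 − 4·(-302) + 4·(-93) = 917
ΔK = 917 − 637 = 280; ΔV = -302 − (-232) = -70
Score = (-1)·280 + 4·(-70) = -560

-560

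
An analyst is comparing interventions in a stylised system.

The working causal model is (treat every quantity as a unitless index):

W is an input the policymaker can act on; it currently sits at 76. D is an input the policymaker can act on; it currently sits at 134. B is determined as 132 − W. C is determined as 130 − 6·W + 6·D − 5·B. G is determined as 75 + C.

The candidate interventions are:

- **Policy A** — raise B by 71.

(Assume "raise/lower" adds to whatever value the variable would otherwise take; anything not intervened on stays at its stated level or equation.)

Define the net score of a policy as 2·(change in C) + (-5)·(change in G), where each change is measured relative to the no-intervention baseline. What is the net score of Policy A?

Baseline:
  W = 76
  D = 134
  B = 132 − 76 = 56
  C = 130 − 6·76 + 6·134 − 5·56 = 198
  G = 75 + 198 = 273
Policy A (B + 71):
  W = 76
  D = 134
  B = 132 − 76 (+71 from intervention) = 127
  C = 130 − 6·76 + 6·134 − 5·127 = -157
  G = 75 + (-157) = -82
ΔC = -157 − 198 = -355; ΔG = -82 − 273 = -355
Score = 2·(-355) + (-5)·(-355) = 1065

1065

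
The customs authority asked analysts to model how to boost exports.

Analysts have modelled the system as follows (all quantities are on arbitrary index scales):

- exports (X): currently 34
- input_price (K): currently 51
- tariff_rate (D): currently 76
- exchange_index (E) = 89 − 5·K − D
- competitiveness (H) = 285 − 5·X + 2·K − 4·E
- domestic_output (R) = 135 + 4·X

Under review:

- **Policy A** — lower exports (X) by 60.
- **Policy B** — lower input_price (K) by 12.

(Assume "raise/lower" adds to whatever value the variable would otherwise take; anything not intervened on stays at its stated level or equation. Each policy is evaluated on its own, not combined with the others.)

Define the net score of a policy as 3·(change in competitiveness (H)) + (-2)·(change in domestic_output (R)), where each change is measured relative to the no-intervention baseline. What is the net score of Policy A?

Baseline:
  X = 34
  K = 51
  D = 76
  E = 89 − 5·51 − 76 = -242
  H = 285 − 5·34 + 2·51 − 4·(-242) = 1185
  R = 135 + 4·34 = 271
Policy A (X − 60):
  X = 34 − 60 = -26
  K = 51
  D = 76
  E = 89 − 5·51 − 76 = -242
  H = 285 − 5·(-26) + 2·51 − 4·(-242) = 1485
  R = 135 + 4·(-26) = 31
ΔH = 1485 − 1185 = 300; ΔR = 31 − 271 = -240
Score = 3·300 + (-2)·(-240) = 1380

1380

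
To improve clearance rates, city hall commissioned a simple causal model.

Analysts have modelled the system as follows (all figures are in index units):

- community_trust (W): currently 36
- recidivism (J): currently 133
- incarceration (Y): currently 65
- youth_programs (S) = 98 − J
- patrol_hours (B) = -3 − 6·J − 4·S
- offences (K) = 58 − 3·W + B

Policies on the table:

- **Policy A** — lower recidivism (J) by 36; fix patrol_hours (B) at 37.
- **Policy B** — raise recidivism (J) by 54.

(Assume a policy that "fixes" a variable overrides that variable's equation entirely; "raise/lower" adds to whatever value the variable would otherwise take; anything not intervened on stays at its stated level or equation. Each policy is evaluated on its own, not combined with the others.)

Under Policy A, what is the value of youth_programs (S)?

Policy A (J − 36, B := 37):
  J = 133 − 36 = 97
  S = 98 − 97 = 1

1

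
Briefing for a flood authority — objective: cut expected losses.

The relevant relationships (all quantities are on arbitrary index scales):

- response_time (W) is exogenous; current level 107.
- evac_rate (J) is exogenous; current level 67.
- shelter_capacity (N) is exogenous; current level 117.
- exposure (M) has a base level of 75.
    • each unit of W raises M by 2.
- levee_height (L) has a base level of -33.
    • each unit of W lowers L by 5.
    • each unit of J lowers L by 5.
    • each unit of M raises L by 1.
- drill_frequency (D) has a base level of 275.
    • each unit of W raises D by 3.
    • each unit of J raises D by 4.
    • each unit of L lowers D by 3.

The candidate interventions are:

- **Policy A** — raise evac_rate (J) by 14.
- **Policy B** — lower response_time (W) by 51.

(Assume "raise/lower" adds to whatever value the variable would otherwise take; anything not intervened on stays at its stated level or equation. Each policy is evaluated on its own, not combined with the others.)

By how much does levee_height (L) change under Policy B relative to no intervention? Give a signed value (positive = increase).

Baseline:
  W = 107
  J = 67
  M = 75 + 2·107 = 289
  L = -33 − 5·107 − 5·67 + 289 = -614
Policy B (W − 51):
  W = 107 − 51 = 56
  J = 67
  M = 75 + 2·56 = 187
  L = -33 − 5·56 − 5·67 + 187 = -461
Change in L: -461 − (-614) = 153

153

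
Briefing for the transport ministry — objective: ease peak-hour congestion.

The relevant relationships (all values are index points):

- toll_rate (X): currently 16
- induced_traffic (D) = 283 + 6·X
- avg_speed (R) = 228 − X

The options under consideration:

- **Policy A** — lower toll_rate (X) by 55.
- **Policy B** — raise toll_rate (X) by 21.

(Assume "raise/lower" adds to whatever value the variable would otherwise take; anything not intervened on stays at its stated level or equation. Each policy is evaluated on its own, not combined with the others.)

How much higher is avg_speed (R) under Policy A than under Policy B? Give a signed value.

76

Policy A (X − 55):
  X = 16 − 55 = -39
  R = 228 − (-39) = 267
Policy B (X + 21):
  X = 16 + 21 = 37
  R = 228 − 37 = 191
R: 267 − 191 = 76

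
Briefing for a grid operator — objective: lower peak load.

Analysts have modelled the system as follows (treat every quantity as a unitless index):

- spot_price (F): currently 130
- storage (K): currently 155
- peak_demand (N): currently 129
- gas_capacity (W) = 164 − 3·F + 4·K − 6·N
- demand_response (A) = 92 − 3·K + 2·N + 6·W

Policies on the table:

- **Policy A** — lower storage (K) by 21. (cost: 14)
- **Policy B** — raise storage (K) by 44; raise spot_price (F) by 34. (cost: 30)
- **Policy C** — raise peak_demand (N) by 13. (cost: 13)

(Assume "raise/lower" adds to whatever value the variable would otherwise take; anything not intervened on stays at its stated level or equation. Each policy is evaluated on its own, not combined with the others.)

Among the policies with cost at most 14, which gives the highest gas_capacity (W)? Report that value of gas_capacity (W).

Policy A (K − 21):
  F = 130
  K = 155 − 21 = 134
  N = 129
  W = 164 − 3·130 + 4·134 − 6·129 = -464
Policy C (N + 13):
  F = 130
  K = 155
  N = 129 + 13 = 142
  W = 164 − 3·130 + 4·155 − 6·142 = -458
Comparing — Policy A: W=-464, Policy C: W=-458. Highest is -458 (Policy C).

-458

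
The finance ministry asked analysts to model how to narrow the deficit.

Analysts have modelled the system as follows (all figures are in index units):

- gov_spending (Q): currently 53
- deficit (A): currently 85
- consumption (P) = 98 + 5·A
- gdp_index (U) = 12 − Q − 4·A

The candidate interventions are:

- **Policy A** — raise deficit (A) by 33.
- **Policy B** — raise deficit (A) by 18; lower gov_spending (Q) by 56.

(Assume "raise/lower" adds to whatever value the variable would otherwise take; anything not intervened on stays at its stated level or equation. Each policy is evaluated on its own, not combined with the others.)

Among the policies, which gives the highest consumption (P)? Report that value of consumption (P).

688

Policy A (A + 33):
  A = 85 + 33 = 118
  P = 98 + 5·118 = 688
Policy B (A + 18, Q − 56):
  A = 85 + 18 = 103
  P = 98 + 5·103 = 613
Comparing — Policy A: P=688, Policy B: P=613. Highest is 688 (Policy A).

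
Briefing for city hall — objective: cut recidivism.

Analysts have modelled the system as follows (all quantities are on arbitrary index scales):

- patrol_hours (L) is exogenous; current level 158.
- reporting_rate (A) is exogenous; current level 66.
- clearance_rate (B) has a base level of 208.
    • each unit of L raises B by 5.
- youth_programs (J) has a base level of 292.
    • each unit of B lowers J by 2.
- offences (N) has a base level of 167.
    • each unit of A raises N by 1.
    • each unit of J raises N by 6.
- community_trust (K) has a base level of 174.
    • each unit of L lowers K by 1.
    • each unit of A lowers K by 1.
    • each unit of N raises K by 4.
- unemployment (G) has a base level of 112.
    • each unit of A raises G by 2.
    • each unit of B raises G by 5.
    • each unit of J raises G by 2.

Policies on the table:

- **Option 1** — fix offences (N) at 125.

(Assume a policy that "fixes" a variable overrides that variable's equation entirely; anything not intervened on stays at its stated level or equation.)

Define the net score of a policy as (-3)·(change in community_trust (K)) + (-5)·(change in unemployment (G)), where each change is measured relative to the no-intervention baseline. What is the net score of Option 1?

-121392

Baseline:
  L = 158
  A = 66
  B = 208 + 5·158 = 998
  J = 292 − 2·998 = -1704
  N = 167 + 66 + 6·(-1704) = -9991
  K = 174 − 158 − 66 + 4·(-9991) = -40014
  G = 112 + 2·66 + 5·998 + 2·(-1704) = 1826
Option 1 (N := 125):
  L = 158
  A = 66
  B = 208 + 5·158 = 998
  J = 292 − 2·998 = -1704
  N = 125
  K = 174 − 158 − 66 + 4·125 = 450
  G = 112 + 2·66 + 5·998 + 2·(-1704) = 1826
ΔK = 450 − (-40014) = 40464; ΔG = 1826 − 1826 = 0
Score = (-3)·40464 + (-5)·0 = -121392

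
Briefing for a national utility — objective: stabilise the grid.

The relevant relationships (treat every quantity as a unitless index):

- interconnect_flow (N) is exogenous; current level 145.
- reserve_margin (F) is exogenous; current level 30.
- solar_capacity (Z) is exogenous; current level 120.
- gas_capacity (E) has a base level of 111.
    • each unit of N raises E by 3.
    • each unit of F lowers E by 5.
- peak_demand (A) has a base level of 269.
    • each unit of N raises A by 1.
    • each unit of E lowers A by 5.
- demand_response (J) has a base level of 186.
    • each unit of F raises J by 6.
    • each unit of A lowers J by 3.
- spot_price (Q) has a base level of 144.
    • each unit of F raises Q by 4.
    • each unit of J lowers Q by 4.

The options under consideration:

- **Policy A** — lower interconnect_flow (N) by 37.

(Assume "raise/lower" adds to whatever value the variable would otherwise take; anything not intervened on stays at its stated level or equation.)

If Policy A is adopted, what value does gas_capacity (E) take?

Policy A (N − 37):
  N = 145 − 37 = 108
  F = 30
  E = 111 + 3·108 − 5·30 = 285

285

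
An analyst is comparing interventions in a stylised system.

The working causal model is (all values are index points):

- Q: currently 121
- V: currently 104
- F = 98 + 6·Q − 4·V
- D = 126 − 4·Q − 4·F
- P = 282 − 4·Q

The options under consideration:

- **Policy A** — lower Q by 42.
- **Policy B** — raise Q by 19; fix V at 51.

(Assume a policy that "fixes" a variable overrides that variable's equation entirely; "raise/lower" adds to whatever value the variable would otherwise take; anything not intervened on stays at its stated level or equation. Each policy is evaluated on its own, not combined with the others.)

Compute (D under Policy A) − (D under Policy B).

Policy A (Q − 42):
  Q = 121 − 42 = 79
  V = 104
  F = 98 + 6·79 − 4·104 = 156
  D = 126 − 4·79 − 4·156 = -814
Policy B (Q + 19, V := 51):
  Q = 121 + 19 = 140
  V = 51
  F = 98 + 6·140 − 4·51 = 734
  D = 126 − 4·140 − 4·734 = -3370
D: -814 − (-3370) = 2556

2556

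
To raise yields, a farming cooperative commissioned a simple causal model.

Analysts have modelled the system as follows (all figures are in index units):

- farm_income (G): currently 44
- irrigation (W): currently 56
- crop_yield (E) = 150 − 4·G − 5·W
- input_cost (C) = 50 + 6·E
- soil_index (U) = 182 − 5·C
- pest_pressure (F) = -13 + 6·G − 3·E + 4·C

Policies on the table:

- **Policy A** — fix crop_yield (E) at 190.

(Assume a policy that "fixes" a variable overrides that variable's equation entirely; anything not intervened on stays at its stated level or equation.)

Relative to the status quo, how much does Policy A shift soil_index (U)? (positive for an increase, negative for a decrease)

-14880

Baseline:
  G = 44
  W = 56
  E = 150 − 4·44 − 5·56 = -306
  C = 50 + 6·(-306) = -1786
  U = 182 − 5·(-1786) = 9112
Policy A (E := 190):
  G = 44
  W = 56
  E = 190
  C = 50 + 6·190 = 1190
  U = 182 − 5·1190 = -5768
Change in U: -5768 − 9112 = -14880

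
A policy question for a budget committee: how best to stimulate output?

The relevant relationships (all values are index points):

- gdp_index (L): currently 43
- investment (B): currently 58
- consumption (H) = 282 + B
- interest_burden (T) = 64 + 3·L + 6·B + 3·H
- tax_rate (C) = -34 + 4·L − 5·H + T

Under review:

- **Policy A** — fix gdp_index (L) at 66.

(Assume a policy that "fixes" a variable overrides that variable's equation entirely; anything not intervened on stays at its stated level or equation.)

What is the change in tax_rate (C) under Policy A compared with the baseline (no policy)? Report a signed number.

161

Baseline:
  L = 43
  B = 58
  H = 282 + 58 = 340
  T = 64 + 3·43 + 6·58 + 3·340 = 1561
  C = -34 + 4·43 − 5·340 + 1561 = -1
Policy A (L := 66):
  L = 66
  B = 58
  H = 282 + 58 = 340
  T = 64 + 3·66 + 6·58 + 3·340 = 1630
  C = -34 + 4·66 − 5·340 + 1630 = 160
Change in C: 160 − (-1) = 161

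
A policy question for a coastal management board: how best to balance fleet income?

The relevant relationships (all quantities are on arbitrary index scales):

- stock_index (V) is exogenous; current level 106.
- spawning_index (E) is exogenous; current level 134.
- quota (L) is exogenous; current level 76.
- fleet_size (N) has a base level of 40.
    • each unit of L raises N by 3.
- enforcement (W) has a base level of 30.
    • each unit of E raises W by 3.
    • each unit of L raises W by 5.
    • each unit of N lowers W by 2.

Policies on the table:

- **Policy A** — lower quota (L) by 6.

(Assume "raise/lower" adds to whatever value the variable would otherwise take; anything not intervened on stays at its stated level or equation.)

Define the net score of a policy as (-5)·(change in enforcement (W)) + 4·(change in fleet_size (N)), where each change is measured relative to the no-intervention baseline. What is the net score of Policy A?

Baseline:
  E = 134
  L = 76
  N = 40 + 3·76 = 268
  W = 30 + 3·134 + 5·76 − 2·268 = 276
Policy A (L − 6):
  E = 134
  L = 76 − 6 = 70
  N = 40 + 3·70 = 250
  W = 30 + 3·134 + 5·70 − 2·250 = 282
ΔW = 282 − 276 = 6; ΔN = 250 − 268 = -18
Score = (-5)·6 + 4·(-18) = -102

-102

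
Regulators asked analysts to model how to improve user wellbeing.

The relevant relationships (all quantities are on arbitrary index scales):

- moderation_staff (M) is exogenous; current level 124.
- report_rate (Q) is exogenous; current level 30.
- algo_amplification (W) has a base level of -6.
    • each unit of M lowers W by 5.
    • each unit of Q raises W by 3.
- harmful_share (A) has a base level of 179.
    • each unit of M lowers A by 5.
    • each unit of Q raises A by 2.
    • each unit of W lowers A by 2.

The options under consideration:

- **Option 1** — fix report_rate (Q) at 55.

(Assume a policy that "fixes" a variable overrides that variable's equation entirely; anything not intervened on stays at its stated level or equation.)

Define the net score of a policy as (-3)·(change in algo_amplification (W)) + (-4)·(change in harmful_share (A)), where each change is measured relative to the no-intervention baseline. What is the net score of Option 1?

Baseline:
  M = 124
  Q = 30
  W = -6 − 5·124 + 3·30 = -536
  A = 179 − 5·124 + 2·30 − 2·(-536) = 691
Option 1 (Q := 55):
  M = 124
  Q = 55
  W = -6 − 5·124 + 3·55 = -461
  A = 179 − 5·124 + 2·55 − 2·(-461) = 591
ΔW = -461 − (-536) = 75; ΔA = 591 − 691 = -100
Score = (-3)·75 + (-4)·(-100) = 175

175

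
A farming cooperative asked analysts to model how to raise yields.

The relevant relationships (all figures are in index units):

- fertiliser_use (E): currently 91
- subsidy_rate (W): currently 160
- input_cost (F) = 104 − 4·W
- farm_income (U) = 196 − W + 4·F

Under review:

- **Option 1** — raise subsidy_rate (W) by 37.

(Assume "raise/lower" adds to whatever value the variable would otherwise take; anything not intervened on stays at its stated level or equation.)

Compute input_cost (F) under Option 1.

Option 1 (W + 37):
  W = 160 + 37 = 197
  F = 104 − 4·197 = -684

-684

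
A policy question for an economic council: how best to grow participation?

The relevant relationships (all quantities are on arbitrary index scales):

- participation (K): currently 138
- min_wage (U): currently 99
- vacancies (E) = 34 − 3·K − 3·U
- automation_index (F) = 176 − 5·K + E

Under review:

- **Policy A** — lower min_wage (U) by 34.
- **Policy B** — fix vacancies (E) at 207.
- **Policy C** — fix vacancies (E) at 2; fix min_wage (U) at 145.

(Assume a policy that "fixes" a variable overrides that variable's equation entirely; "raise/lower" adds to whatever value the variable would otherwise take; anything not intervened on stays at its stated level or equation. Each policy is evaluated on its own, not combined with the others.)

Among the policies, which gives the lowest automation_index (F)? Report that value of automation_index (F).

-1089

Policy A (U − 34):
  K = 138
  U = 99 − 34 = 65
  E = 34 − 3·138 − 3·65 = -575
  F = 176 − 5·138 + (-575) = -1089
Policy B (E := 207):
  K = 138
  U = 99
  E = 207
  F = 176 − 5·138 + 207 = -307
Policy C (E := 2, U := 145):
  K = 138
  U = 145
  E = 2
  F = 176 − 5·138 + 2 = -512
Comparing — Policy A: F=-1089, Policy B: F=-307, Policy C: F=-512. Lowest is -1089 (Policy A).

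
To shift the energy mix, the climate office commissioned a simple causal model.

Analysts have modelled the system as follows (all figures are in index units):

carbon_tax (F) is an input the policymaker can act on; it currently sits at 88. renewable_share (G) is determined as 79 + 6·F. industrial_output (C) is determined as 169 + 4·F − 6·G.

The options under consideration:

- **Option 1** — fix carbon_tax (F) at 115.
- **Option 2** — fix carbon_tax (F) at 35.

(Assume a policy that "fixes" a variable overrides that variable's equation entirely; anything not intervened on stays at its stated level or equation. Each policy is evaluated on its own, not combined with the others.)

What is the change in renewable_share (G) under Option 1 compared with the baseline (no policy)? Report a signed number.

Baseline:
  F = 88
  G = 79 + 6·88 = 607
Option 1 (F := 115):
  F = 115
  G = 79 + 6·115 = 769
Change in G: 769 − 607 = 162

162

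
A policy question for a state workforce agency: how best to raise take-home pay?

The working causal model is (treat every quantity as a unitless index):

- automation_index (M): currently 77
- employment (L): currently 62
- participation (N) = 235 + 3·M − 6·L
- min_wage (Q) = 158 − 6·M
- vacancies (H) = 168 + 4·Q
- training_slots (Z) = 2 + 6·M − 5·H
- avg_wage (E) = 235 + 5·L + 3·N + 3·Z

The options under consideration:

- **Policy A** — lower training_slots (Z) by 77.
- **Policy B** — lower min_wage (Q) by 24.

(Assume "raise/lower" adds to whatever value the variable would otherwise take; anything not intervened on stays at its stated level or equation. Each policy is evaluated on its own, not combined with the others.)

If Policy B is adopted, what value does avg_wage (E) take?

19379

Policy B (Q − 24):
  M = 77
  L = 62
  N = 235 + 3·77 − 6·62 = 94
  Q = 158 − 6·77 (−24 from intervention) = -328
  H = 168 + 4·(-328) = -1144
  Z = 2 + 6·77 − 5·(-1144) = 6184
  E = 235 + 5·62 + 3·94 + 3·6184 = 19379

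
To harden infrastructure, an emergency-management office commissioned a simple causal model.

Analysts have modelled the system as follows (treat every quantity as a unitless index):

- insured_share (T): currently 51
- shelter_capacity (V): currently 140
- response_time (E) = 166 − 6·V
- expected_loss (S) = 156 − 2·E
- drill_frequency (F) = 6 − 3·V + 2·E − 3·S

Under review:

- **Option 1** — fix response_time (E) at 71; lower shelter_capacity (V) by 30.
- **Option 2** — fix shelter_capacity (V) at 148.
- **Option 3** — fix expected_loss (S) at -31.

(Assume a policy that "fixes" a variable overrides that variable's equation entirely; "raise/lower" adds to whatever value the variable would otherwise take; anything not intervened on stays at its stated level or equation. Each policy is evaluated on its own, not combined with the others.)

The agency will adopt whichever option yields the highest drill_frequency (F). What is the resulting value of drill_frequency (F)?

-224

Option 1 (E := 71, V − 30):
  V = 140 − 30 = 110
  E = 71
  S = 156 − 2·71 = 14
  F = 6 − 3·110 + 2·71 − 3·14 = -224
Option 2 (V := 148):
  V = 148
  E = 166 − 6·148 = -722
  S = 156 − 2·(-722) = 1600
  F = 6 − 3·148 + 2·(-722) − 3·1600 = -6682
Option 3 (S := -31):
  V = 140
  E = 166 − 6·140 = -674
  S = -31
  F = 6 − 3·140 + 2·(-674) − 3·(-31) = -1669
Comparing — Option 1: F=-224, Option 2: F=-6682, Option 3: F=-1669. Highest is -224 (Option 1).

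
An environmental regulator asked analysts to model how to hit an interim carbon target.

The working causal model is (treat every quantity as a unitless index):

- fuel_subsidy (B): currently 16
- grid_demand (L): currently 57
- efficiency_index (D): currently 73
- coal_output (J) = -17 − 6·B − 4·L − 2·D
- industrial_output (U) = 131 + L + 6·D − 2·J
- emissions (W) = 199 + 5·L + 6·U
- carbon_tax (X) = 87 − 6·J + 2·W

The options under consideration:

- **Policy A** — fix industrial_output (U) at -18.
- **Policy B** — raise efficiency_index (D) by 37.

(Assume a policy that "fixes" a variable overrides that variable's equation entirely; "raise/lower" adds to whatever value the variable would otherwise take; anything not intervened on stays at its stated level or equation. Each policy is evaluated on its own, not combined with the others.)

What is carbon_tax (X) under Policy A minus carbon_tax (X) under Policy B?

Policy A (U := -18):
  B = 16
  L = 57
  D = 73
  J = -17 − 6·16 − 4·57 − 2·73 = -487
  U = -18
  W = 199 + 5·57 + 6·(-18) = 376
  X = 87 − 6·(-487) + 2·376 = 3761
Policy B (D + 37):
  B = 16
  L = 57
  D = 73 + 37 = 110
  J = -17 − 6·16 − 4·57 − 2·110 = -561
  U = 131 + 57 + 6·110 − 2·(-561) = 1970
  W = 199 + 5·57 + 6·1970 = 12304
  X = 87 − 6·(-561) + 2·12304 = 28061
X: 3761 − 28061 = -24300

-24300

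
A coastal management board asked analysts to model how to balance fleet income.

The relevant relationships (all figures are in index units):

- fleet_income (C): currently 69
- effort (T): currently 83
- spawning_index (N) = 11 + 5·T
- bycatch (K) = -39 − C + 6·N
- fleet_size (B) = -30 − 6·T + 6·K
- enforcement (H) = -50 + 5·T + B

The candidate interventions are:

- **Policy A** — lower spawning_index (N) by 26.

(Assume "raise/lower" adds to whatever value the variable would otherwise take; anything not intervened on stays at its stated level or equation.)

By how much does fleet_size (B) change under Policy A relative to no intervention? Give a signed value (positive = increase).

-936

Baseline:
  C = 69
  T = 83
  N = 11 + 5·83 = 426
  K = -39 − 69 + 6·426 = 2448
  B = -30 − 6·83 + 6·2448 = 14160
Policy A (N − 26):
  C = 69
  T = 83
  N = 11 + 5·83 (−26 from intervention) = 400
  K = -39 − 69 + 6·400 = 2292
  B = -30 − 6·83 + 6·2292 = 13224
Change in B: 13224 − 14160 = -936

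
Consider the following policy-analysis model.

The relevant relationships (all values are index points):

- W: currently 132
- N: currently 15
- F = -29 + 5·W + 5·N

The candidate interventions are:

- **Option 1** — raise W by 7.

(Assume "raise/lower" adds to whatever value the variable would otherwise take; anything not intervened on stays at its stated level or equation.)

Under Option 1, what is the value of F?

741

Option 1 (W + 7):
  W = 132 + 7 = 139
  N = 15
  F = -29 + 5·139 + 5·15 = 741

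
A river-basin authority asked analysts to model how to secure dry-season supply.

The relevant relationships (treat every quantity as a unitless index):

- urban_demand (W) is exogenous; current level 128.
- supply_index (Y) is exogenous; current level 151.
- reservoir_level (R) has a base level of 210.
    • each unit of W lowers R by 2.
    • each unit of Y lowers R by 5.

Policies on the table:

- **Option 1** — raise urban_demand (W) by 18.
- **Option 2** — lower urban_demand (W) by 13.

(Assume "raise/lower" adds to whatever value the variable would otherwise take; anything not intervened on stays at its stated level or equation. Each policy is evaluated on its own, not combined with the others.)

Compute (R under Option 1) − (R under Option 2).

-62

Option 1 (W + 18):
  W = 128 + 18 = 146
  Y = 151
  R = 210 − 2·146 − 5·151 = -837
Option 2 (W − 13):
  W = 128 − 13 = 115
  Y = 151
  R = 210 − 2·115 − 5·151 = -775
R: -837 − (-775) = -62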